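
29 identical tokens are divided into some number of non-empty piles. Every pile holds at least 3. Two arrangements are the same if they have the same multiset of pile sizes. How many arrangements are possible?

A full systematic count gives 273.

273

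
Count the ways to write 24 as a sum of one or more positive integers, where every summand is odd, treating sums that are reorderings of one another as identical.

122

There are 122 such partitions.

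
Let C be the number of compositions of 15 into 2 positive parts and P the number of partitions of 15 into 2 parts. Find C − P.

7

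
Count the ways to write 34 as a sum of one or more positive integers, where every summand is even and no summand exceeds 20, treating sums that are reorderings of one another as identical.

267

A full systematic count gives 267.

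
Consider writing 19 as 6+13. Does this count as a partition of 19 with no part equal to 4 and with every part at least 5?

Yes

The parts sum to 19, and the condition 'no summand equals 4' holds; the condition 'every summand is at least 5' holds.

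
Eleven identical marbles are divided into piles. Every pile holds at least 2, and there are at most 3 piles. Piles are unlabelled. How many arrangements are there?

They are:
11
9, 2
8, 3
7, 4
7, 2, 2
6, 5
6, 3, 2
5, 4, 2
5, 3, 3
4, 4, 3
Counting gives 10.

10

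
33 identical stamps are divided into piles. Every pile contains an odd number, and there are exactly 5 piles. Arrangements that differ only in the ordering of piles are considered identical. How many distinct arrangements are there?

A partial list (first 12 by largest part):
29,1,1,1,1
27,3,1,1,1
25,5,1,1,1
25,3,3,1,1
23,7,1,1,1
23,5,3,1,1
23,3,3,3,1
21,9,1,1,1
21,7,3,1,1
21,5,5,1,1
21,5,3,3,1
21,3,3,3,3
…and 58 more, for 70 total.

70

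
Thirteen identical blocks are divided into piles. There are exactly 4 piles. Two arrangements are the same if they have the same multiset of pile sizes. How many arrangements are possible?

They are:
1+1+1+10
1+1+2+9
1+1+3+8
1+2+2+8
1+1+4+7
1+2+3+7
2+2+2+7
1+1+5+6
1+2+4+6
1+3+3+6
2+2+3+6
1+2+5+5
1+3+4+5
2+2+4+5
2+3+3+5
1+4+4+4
2+3+4+4
3+3+3+4

18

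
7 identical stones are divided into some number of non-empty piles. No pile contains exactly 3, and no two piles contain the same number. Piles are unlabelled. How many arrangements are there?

4

Listing the qualifying partitions of 7:
7
6 + 1
5 + 2
4 + 2 + 1
That's 4 in total.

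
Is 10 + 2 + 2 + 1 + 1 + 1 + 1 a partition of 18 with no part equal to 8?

The parts sum to 18, and the condition 'no summand equals 8' holds.

Yes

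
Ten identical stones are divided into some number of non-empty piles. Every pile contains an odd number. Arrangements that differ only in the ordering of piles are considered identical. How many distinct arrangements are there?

Enumerating:
1+9
3+7
1+1+1+7
5+5
1+1+3+5
1+1+1+1+1+5
1+3+3+3
1+1+1+1+3+3
1+1+1+1+1+1+1+3
1+1+1+1+1+1+1+1+1+1

10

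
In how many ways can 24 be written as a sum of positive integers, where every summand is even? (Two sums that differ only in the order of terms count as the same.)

77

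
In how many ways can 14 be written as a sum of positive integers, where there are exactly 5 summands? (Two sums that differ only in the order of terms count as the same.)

Enumerating:
10, 1, 1, 1, 1
9, 2, 1, 1, 1
8, 3, 1, 1, 1
8, 2, 2, 1, 1
7, 4, 1, 1, 1
7, 3, 2, 1, 1
7, 2, 2, 2, 1
6, 5, 1, 1, 1
6, 4, 2, 1, 1
6, 3, 3, 1, 1
6, 3, 2, 2, 1
6, 2, 2, 2, 2
5, 5, 2, 1, 1
5, 4, 3, 1, 1
5, 4, 2, 2, 1
5, 3, 3, 2, 1
5, 3, 2, 2, 2
4, 4, 4, 1, 1
4, 4, 3, 2, 1
4, 4, 2, 2, 2
4, 3, 3, 3, 1
4, 3, 3, 2, 2
3, 3, 3, 3, 2

23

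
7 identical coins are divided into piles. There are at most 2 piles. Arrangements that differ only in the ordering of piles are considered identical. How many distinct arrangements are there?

They are:
7
6, 1
5, 2
4, 3

4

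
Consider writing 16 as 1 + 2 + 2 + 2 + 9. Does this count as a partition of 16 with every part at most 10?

The parts sum to 16, and the condition 'no summand exceeds 10' holds.

Yes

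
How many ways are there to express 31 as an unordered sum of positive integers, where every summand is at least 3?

There are 391 such partitions.

391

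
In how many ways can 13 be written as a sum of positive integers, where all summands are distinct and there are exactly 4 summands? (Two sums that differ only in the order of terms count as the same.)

Listing the qualifying partitions of 13:
1+2+3+7
1+2+4+6
1+3+4+5
Counting gives 3.

3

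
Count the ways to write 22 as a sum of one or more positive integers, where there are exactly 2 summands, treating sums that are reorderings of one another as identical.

11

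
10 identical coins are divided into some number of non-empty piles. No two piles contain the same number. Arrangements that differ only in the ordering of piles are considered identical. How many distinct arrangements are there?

They are:
10
9, 1
8, 2
7, 3
7, 2, 1
6, 4
6, 3, 1
5, 4, 1
5, 3, 2
4, 3, 2, 1
That's 10 in total.

10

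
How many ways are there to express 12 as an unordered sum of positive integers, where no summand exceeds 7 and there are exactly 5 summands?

12

The partitions of 12 that satisfy the conditions:
1,1,1,2,7
1,1,1,3,6
1,1,2,2,6
1,1,1,4,5
1,1,2,3,5
1,2,2,2,5
1,1,2,4,4
1,1,3,3,4
1,2,2,3,4
2,2,2,2,4
1,2,3,3,3
2,2,2,3,3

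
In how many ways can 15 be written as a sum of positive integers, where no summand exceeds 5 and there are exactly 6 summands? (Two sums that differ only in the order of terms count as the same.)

14

They are:
1 + 1 + 1 + 2 + 5 + 5
1 + 1 + 1 + 3 + 4 + 5
1 + 1 + 2 + 2 + 4 + 5
1 + 1 + 2 + 3 + 3 + 5
1 + 2 + 2 + 2 + 3 + 5
2 + 2 + 2 + 2 + 2 + 5
1 + 1 + 1 + 4 + 4 + 4
1 + 1 + 2 + 3 + 4 + 4
1 + 2 + 2 + 2 + 4 + 4
1 + 1 + 3 + 3 + 3 + 4
1 + 2 + 2 + 3 + 3 + 4
2 + 2 + 2 + 2 + 3 + 4
1 + 2 + 3 + 3 + 3 + 3
2 + 2 + 2 + 3 + 3 + 3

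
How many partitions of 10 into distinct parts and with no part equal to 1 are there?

5

Enumerating:
10
8,2
7,3
6,4
5,3,2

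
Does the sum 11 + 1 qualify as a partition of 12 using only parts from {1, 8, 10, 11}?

Yes

The parts sum to 12, and the condition 'each summand belongs to {1, 8, 10, 11}' holds.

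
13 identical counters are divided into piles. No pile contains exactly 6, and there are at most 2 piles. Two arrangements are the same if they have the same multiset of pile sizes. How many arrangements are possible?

6

They are:
13
12 + 1
11 + 2
10 + 3
9 + 4
8 + 5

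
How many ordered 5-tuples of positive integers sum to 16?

A composition of 16 into 5 positive parts is chosen by placing 4 dividers among the 15 gaps between 16 units: C(15,4) = 1365.

1365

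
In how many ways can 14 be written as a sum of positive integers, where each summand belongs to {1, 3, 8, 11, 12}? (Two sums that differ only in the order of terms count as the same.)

11

Enumerating:
12, 1, 1
11, 3
11, 1, 1, 1
8, 3, 3
8, 3, 1, 1, 1
8, 1, 1, 1, 1, 1, 1
3, 3, 3, 3, 1, 1
3, 3, 3, 1, 1, 1, 1, 1
3, 3, 1, 1, 1, 1, 1, 1, 1, 1
3, 1, 1, 1, 1, 1, 1, 1, 1, 1, 1, 1
1, 1, 1, 1, 1, 1, 1, 1, 1, 1, 1, 1, 1, 1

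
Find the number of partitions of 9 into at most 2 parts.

5

Enumerating:
9
8, 1
7, 2
6, 3
5, 4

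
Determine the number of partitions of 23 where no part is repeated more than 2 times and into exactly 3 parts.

44

A partial list (first 12 by largest part):
1 + 1 + 21
1 + 2 + 20
1 + 3 + 19
2 + 2 + 19
1 + 4 + 18
2 + 3 + 18
1 + 5 + 17
2 + 4 + 17
3 + 3 + 17
1 + 6 + 16
2 + 5 + 16
3 + 4 + 16
…and 32 more, for 44 total.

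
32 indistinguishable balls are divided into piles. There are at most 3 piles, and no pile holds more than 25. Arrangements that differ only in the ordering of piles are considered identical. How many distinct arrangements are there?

A full systematic count gives 86.

86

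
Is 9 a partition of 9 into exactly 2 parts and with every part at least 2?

No

The parts sum to 9, and the condition 'there are exactly 2 summands' is violated.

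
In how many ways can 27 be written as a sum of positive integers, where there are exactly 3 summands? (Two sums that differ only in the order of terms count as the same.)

There are too many to list fully; the first 12 (by largest part) are:
25+1+1
24+2+1
23+3+1
23+2+2
22+4+1
22+3+2
21+5+1
21+4+2
21+3+3
20+6+1
20+5+2
20+4+3
…and 49 more, for 61 total.

61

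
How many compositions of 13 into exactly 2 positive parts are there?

12

Equivalently, choose which 1 of the 12 gaps become plus signs: C(12,1) = 12.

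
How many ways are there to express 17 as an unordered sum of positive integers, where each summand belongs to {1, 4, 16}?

6

Listing the qualifying partitions of 17:
16+1
4+4+4+4+1
4+4+4+1+1+1+1+1
4+4+1+1+1+1+1+1+1+1+1
4+1+1+1+1+1+1+1+1+1+1+1+1+1
1+1+1+1+1+1+1+1+1+1+1+1+1+1+1+1+1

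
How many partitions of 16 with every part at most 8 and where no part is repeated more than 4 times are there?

Enumerating by decreasing first part gives 123 partitions in all.

123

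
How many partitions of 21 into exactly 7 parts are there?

A full systematic count gives 105.

105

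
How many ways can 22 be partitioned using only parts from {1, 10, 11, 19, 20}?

Enumerating:
1 + 1 + 20
1 + 1 + 1 + 19
11 + 11
1 + 10 + 11
1 + 1 + 1 + 1 + 1 + 1 + 1 + 1 + 1 + 1 + 1 + 11
1 + 1 + 10 + 10
1 + 1 + 1 + 1 + 1 + 1 + 1 + 1 + 1 + 1 + 1 + 1 + 10
1 + 1 + 1 + 1 + 1 + 1 + 1 + 1 + 1 + 1 + 1 + 1 + 1 + 1 + 1 + 1 + 1 + 1 + 1 + 1 + 1 + 1

8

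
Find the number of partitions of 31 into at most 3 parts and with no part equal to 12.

There are 86 such partitions.

86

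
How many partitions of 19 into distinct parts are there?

54

There are too many to list fully; the first 12 (by largest part) are:
19
1,18
2,17
3,16
1,2,16
4,15
1,3,15
5,14
1,4,14
2,3,14
6,13
1,5,13
…and 42 more, for 54 total.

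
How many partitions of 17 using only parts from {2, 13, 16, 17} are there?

2

Enumerating:
17
13,2,2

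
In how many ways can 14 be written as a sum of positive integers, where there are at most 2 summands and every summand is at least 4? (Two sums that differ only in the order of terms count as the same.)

5

Enumerating:
14
10 + 4
9 + 5
8 + 6
7 + 7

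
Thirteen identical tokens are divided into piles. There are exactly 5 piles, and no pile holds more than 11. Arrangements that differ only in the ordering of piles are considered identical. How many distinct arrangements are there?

18

Listing the qualifying partitions of 13:
9,1,1,1,1
8,2,1,1,1
7,3,1,1,1
7,2,2,1,1
6,4,1,1,1
6,3,2,1,1
6,2,2,2,1
5,5,1,1,1
5,4,2,1,1
5,3,3,1,1
5,3,2,2,1
5,2,2,2,2
4,4,3,1,1
4,4,2,2,1
4,3,3,2,1
4,3,2,2,2
3,3,3,3,1
3,3,3,2,2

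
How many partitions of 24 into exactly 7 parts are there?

Counting exhaustively, 201 partitions satisfy the conditions.

201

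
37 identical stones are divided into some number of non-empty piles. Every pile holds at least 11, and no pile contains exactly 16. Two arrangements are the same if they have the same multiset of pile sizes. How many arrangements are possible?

The partitions of 37 that satisfy the conditions:
37
26 + 11
25 + 12
24 + 13
23 + 14
22 + 15
20 + 17
19 + 18
15 + 11 + 11
14 + 12 + 11
13 + 13 + 11
13 + 12 + 12
Counting gives 12.

12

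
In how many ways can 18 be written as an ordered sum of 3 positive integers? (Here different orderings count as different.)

136

Equivalently, choose which 2 of the 17 gaps become plus signs: C(17,2) = 136.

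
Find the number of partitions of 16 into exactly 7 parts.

There are too many to list fully; the first 12 (by largest part) are:
10 + 1 + 1 + 1 + 1 + 1 + 1
9 + 2 + 1 + 1 + 1 + 1 + 1
8 + 3 + 1 + 1 + 1 + 1 + 1
8 + 2 + 2 + 1 + 1 + 1 + 1
7 + 4 + 1 + 1 + 1 + 1 + 1
7 + 3 + 2 + 1 + 1 + 1 + 1
7 + 2 + 2 + 2 + 1 + 1 + 1
6 + 5 + 1 + 1 + 1 + 1 + 1
6 + 4 + 2 + 1 + 1 + 1 + 1
6 + 3 + 3 + 1 + 1 + 1 + 1
6 + 3 + 2 + 2 + 1 + 1 + 1
6 + 2 + 2 + 2 + 2 + 1 + 1
…and 16 more, for 28 total.

28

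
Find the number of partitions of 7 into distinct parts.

5

Enumerating:
7
6,1
5,2
4,3
4,2,1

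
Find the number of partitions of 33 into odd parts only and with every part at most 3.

12

They are:
3,3,3,3,3,3,3,3,3,3,3
3,3,3,3,3,3,3,3,3,3,1,1,1
3,3,3,3,3,3,3,3,3,1,1,1,1,1,1
3,3,3,3,3,3,3,3,1,1,1,1,1,1,1,1,1
3,3,3,3,3,3,3,1,1,1,1,1,1,1,1,1,1,1,1
3,3,3,3,3,3,1,1,1,1,1,1,1,1,1,1,1,1,1,1,1
3,3,3,3,3,1,1,1,1,1,1,1,1,1,1,1,1,1,1,1,1,1,1
3,3,3,3,1,1,1,1,1,1,1,1,1,1,1,1,1,1,1,1,1,1,1,1,1
3,3,3,1,1,1,1,1,1,1,1,1,1,1,1,1,1,1,1,1,1,1,1,1,1,1,1
3,3,1,1,1,1,1,1,1,1,1,1,1,1,1,1,1,1,1,1,1,1,1,1,1,1,1,1,1
3,1,1,1,1,1,1,1,1,1,1,1,1,1,1,1,1,1,1,1,1,1,1,1,1,1,1,1,1,1,1
1,1,1,1,1,1,1,1,1,1,1,1,1,1,1,1,1,1,1,1,1,1,1,1,1,1,1,1,1,1,1,1,1
That's 12 in total.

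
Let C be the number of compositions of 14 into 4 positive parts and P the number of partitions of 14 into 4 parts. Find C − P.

263

Compositions: C(13,3) = 286.
Partitions of 14 into exactly 4 parts: 23.
Difference: 286 − 23 = 263.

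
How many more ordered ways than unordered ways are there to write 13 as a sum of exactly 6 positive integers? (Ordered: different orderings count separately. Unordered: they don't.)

Ordered (compositions into 6 parts): C(12,5) = 792.
Partitions of 13 into exactly 6 parts: 14.
Difference: 792 − 14 = 778.

778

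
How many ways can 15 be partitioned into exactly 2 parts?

7

Listing the qualifying partitions of 15:
14, 1
13, 2
12, 3
11, 4
10, 5
9, 6
8, 7
That's 7 in total.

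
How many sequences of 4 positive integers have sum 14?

A composition of 14 into 4 positive parts is chosen by placing 3 dividers among the 13 gaps between 14 units: C(13,3) = 286.

286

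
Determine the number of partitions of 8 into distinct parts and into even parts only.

They are:
8
6,2
Counting gives 2.

2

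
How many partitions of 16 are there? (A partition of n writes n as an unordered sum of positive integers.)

231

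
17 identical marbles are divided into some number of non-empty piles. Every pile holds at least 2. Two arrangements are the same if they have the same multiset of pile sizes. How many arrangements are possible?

66

A partial list (first 12 by largest part):
17
15 + 2
14 + 3
13 + 4
13 + 2 + 2
12 + 5
12 + 3 + 2
11 + 6
11 + 4 + 2
11 + 3 + 3
11 + 2 + 2 + 2
10 + 7
…and 54 more, for 66 total.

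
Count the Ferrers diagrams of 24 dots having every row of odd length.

122

There are 122 such partitions.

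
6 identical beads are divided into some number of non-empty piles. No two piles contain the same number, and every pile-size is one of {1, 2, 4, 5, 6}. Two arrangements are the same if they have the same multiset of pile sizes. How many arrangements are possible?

3

They are:
6
5,1
4,2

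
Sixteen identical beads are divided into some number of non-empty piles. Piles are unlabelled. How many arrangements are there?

231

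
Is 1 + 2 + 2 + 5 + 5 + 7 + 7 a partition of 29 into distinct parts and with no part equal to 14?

No

The parts sum to 29, and the condition 'all summands are distinct' is violated.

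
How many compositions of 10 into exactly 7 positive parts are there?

84

Equivalently, choose which 6 of the 9 gaps become plus signs: C(9,6) = 84.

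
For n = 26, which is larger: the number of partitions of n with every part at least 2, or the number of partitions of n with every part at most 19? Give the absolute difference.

Partitions of 26 with every part at least 2: 478.
Partitions of 26 with every part at most 19: 2406.
|478 − 2406| = 1928.

1928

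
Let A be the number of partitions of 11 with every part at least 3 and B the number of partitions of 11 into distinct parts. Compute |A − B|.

Partitions of 11 with every part at least 3: 6.
Partitions of 11 into distinct parts: 12.
|6 − 12| = 6.

6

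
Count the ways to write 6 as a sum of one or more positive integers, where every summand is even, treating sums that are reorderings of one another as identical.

The partitions of 6 that satisfy the conditions:
6
2, 4
2, 2, 2

3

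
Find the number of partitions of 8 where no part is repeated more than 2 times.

Listing the qualifying partitions of 8:
8
1+7
2+6
1+1+6
3+5
1+2+5
4+4
1+3+4
2+2+4
1+1+2+4
2+3+3
1+1+3+3
1+2+2+3
Counting gives 13.

13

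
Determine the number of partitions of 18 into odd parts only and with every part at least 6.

2

The partitions of 18 that satisfy the conditions:
11 + 7
9 + 9
That's 2 in total.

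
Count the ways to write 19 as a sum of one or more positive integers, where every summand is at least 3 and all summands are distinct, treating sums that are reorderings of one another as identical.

They are:
19
3 + 16
4 + 15
5 + 14
6 + 13
7 + 12
3 + 4 + 12
8 + 11
3 + 5 + 11
9 + 10
3 + 6 + 10
4 + 5 + 10
3 + 7 + 9
4 + 6 + 9
4 + 7 + 8
5 + 6 + 8
3 + 4 + 5 + 7
That's 17 in total.

17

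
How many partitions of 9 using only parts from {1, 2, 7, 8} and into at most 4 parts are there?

3

Enumerating:
8,1
7,2
7,1,1
Counting gives 3.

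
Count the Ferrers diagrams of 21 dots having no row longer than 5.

Direct enumeration gives 221 partitions.

221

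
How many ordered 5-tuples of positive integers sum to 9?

70

By stars and bars with positive parts, the count is C(8,4) = 70.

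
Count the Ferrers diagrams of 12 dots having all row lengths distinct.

15

The partitions of 12 that satisfy the conditions:
12
11,1
10,2
9,3
9,2,1
8,4
8,3,1
7,5
7,4,1
7,3,2
6,5,1
6,4,2
6,3,2,1
5,4,3
5,4,2,1
That's 15 in total.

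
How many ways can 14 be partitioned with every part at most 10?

Counting exhaustively, 128 partitions satisfy the conditions.

128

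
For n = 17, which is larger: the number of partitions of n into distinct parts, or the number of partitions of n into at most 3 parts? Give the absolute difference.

Partitions of 17 into distinct parts: 38.
Partitions of 17 into at most 3 parts: 33.
|38 − 33| = 5.

5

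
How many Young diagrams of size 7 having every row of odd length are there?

5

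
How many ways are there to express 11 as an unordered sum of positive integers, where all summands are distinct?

Enumerating:
11
1,10
2,9
3,8
1,2,8
4,7
1,3,7
5,6
1,4,6
2,3,6
2,4,5
1,2,3,5
Counting gives 12.

12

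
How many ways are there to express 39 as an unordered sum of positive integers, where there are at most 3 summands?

147

Enumerating by decreasing first part gives 147 partitions in all.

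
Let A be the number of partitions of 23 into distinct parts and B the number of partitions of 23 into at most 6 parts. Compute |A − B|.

350

Partitions of 23 into distinct parts: 104.
Partitions of 23 into at most 6 parts: 454.
|104 − 454| = 350.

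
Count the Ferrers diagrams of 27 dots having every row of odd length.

A full systematic count gives 192.

192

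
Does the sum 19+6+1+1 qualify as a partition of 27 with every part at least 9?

No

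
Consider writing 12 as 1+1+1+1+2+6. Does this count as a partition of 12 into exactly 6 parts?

Yes

The parts sum to 12, and the condition 'there are exactly 6 summands' holds.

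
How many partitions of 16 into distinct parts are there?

There are too many to list fully; the first 12 (by largest part) are:
16
15 + 1
14 + 2
13 + 3
13 + 2 + 1
12 + 4
12 + 3 + 1
11 + 5
11 + 4 + 1
11 + 3 + 2
10 + 6
10 + 5 + 1
…and 20 more, for 32 total.

32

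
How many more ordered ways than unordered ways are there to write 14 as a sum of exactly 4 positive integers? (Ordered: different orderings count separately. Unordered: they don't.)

Ordered (compositions into 4 parts): C(13,3) = 286.
Unordered (partitions into 4 parts): 23.
Difference: 286 − 23 = 263.

263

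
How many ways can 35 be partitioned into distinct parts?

There are 585 such partitions.

585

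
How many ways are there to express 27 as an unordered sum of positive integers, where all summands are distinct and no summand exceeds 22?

185

Direct enumeration gives 185 partitions.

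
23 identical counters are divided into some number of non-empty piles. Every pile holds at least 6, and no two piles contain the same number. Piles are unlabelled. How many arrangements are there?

Listing the qualifying partitions of 23:
23
17, 6
16, 7
15, 8
14, 9
13, 10
12, 11
10, 7, 6
9, 8, 6

9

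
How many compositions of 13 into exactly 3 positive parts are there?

Place 2 bars in the 12 internal gaps of a row of 13 dots: C(12,2) = 66.

66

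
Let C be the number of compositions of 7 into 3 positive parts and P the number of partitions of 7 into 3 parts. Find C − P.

Compositions: C(6,2) = 15.
Partitions of 7 into exactly 3 parts: 4.
Difference: 15 − 4 = 11.

11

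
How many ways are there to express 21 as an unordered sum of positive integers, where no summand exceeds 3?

48

There are too many to list fully; the first 12 (by largest part) are:
3+3+3+3+3+3+3
1+2+3+3+3+3+3+3
1+1+1+3+3+3+3+3+3
2+2+2+3+3+3+3+3
1+1+2+2+3+3+3+3+3
1+1+1+1+2+3+3+3+3+3
1+1+1+1+1+1+3+3+3+3+3
1+2+2+2+2+3+3+3+3
1+1+1+2+2+2+3+3+3+3
1+1+1+1+1+2+2+3+3+3+3
1+1+1+1+1+1+1+2+3+3+3+3
1+1+1+1+1+1+1+1+1+3+3+3+3
…and 36 more, for 48 total.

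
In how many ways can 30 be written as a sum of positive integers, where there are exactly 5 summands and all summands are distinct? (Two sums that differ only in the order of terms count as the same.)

There are 84 such partitions.

84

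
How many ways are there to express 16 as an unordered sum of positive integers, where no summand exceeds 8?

A full systematic count gives 186.

186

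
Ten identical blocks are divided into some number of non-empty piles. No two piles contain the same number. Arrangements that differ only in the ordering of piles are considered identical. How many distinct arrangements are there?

10

Enumerating:
10
9, 1
8, 2
7, 3
7, 2, 1
6, 4
6, 3, 1
5, 4, 1
5, 3, 2
4, 3, 2, 1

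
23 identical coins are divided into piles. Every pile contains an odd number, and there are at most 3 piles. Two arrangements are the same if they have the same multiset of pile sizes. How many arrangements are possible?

The partitions of 23 that satisfy the conditions:
23
21,1,1
19,3,1
17,5,1
17,3,3
15,7,1
15,5,3
13,9,1
13,7,3
13,5,5
11,11,1
11,9,3
11,7,5
9,9,5
9,7,7
That's 15 in total.

15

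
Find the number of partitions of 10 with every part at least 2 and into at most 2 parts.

Enumerating:
10
8 + 2
7 + 3
6 + 4
5 + 5
Counting gives 5.

5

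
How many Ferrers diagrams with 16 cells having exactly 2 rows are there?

Enumerating:
15+1
14+2
13+3
12+4
11+5
10+6
9+7
8+8

8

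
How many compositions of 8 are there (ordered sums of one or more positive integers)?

Each of the 7 gaps between 8 units is either a break or not: 2^7 = 128.

128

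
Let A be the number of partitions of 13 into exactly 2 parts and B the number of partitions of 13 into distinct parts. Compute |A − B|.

12

Partitions of 13 into exactly 2 parts: 6.
Partitions of 13 into distinct parts: 18.
|6 − 18| = 12.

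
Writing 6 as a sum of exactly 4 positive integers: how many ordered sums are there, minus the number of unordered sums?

Ordered (compositions into 4 parts): C(5,3) = 10.
Unordered (partitions into 4 parts): 2.
Difference: 10 − 2 = 8.

8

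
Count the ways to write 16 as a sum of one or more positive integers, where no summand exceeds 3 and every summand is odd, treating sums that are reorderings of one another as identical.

Enumerating:
3, 3, 3, 3, 3, 1
3, 3, 3, 3, 1, 1, 1, 1
3, 3, 3, 1, 1, 1, 1, 1, 1, 1
3, 3, 1, 1, 1, 1, 1, 1, 1, 1, 1, 1
3, 1, 1, 1, 1, 1, 1, 1, 1, 1, 1, 1, 1, 1
1, 1, 1, 1, 1, 1, 1, 1, 1, 1, 1, 1, 1, 1, 1, 1
Counting gives 6.

6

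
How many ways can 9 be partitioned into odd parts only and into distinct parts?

Enumerating:
9
5, 3, 1

2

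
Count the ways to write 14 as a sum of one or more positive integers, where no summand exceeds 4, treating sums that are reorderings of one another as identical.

47

A partial list (first 12 by largest part):
2 + 4 + 4 + 4
1 + 1 + 4 + 4 + 4
3 + 3 + 4 + 4
1 + 2 + 3 + 4 + 4
1 + 1 + 1 + 3 + 4 + 4
2 + 2 + 2 + 4 + 4
1 + 1 + 2 + 2 + 4 + 4
1 + 1 + 1 + 1 + 2 + 4 + 4
1 + 1 + 1 + 1 + 1 + 1 + 4 + 4
1 + 3 + 3 + 3 + 4
2 + 2 + 3 + 3 + 4
1 + 1 + 2 + 3 + 3 + 4
…and 35 more, for 47 total.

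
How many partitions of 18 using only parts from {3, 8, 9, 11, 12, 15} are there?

5

They are:
15+3
12+3+3
9+9
9+3+3+3
3+3+3+3+3+3
That's 5 in total.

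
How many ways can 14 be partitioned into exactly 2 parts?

7

Listing the qualifying partitions of 14:
13,1
12,2
11,3
10,4
9,5
8,6
7,7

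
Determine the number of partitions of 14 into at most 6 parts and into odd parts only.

They are:
1,13
3,11
1,1,1,11
5,9
1,1,3,9
1,1,1,1,1,9
7,7
1,1,5,7
1,3,3,7
1,1,1,1,3,7
1,3,5,5
1,1,1,1,5,5
3,3,3,5
1,1,1,3,3,5
1,1,3,3,3,3
Counting gives 15.

15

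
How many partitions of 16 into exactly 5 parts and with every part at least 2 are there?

10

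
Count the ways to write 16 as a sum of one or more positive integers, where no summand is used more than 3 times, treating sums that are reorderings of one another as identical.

132

Direct enumeration gives 132 partitions.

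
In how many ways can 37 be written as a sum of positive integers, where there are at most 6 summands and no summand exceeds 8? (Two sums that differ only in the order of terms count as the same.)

40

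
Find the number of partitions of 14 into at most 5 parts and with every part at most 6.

32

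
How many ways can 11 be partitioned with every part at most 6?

A partial list (first 12 by largest part):
6, 5
6, 4, 1
6, 3, 2
6, 3, 1, 1
6, 2, 2, 1
6, 2, 1, 1, 1
6, 1, 1, 1, 1, 1
5, 5, 1
5, 4, 2
5, 4, 1, 1
5, 3, 3
5, 3, 2, 1
…and 32 more, for 44 total.

44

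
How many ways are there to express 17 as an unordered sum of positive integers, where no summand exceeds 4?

72

Enumerating by decreasing first part gives 72 partitions in all.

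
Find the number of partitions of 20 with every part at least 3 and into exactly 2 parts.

8

They are:
3 + 17
4 + 16
5 + 15
6 + 14
7 + 13
8 + 12
9 + 11
10 + 10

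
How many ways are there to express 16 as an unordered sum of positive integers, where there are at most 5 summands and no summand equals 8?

86

Direct enumeration gives 86 partitions.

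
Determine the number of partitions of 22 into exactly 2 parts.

11

Enumerating:
21,1
20,2
19,3
18,4
17,5
16,6
15,7
14,8
13,9
12,10
11,11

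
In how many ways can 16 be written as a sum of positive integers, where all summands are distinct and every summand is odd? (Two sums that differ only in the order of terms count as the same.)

5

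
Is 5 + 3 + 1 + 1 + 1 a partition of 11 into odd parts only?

The parts sum to 11, and the condition 'every summand is odd' holds.

Yes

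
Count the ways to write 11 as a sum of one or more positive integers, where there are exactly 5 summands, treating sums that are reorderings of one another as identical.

They are:
7, 1, 1, 1, 1
6, 2, 1, 1, 1
5, 3, 1, 1, 1
5, 2, 2, 1, 1
4, 4, 1, 1, 1
4, 3, 2, 1, 1
4, 2, 2, 2, 1
3, 3, 3, 1, 1
3, 3, 2, 2, 1
3, 2, 2, 2, 2

10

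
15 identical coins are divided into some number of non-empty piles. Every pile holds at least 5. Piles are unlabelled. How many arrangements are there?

Listing the qualifying partitions of 15:
15
10 + 5
9 + 6
8 + 7
5 + 5 + 5
Counting gives 5.

5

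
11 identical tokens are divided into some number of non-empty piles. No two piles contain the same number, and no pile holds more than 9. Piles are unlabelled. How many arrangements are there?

10

They are:
2 + 9
3 + 8
1 + 2 + 8
4 + 7
1 + 3 + 7
5 + 6
1 + 4 + 6
2 + 3 + 6
2 + 4 + 5
1 + 2 + 3 + 5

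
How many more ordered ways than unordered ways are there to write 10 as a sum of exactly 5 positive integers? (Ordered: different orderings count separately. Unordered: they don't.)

Compositions: C(9,4) = 126.
Partitions of 10 into exactly 5 parts: 7.
Difference: 126 − 7 = 119.

119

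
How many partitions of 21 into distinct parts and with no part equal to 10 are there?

65

There are too many to list fully; the first 12 (by largest part) are:
21
1+20
2+19
3+18
1+2+18
4+17
1+3+17
5+16
1+4+16
2+3+16
6+15
1+5+15
…and 53 more, for 65 total.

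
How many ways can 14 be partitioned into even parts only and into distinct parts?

They are:
14
12,2
10,4
8,6
8,4,2

5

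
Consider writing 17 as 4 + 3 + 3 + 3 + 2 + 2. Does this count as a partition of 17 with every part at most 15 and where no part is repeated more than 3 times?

The parts sum to 17, and the condition 'no summand exceeds 15' holds; the condition 'no summand is used more than 3 times' holds.

Yes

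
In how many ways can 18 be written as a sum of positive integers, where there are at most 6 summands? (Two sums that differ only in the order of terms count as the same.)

199

Counting exhaustively, 199 partitions satisfy the conditions.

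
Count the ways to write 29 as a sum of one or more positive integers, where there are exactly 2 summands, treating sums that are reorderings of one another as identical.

14

Enumerating:
28+1
27+2
26+3
25+4
24+5
23+6
22+7
21+8
20+9
19+10
18+11
17+12
16+13
15+14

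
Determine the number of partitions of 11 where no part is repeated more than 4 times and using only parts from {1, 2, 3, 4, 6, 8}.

Enumerating:
3, 8
1, 2, 8
1, 1, 1, 8
1, 4, 6
2, 3, 6
1, 1, 3, 6
1, 2, 2, 6
1, 1, 1, 2, 6
3, 4, 4
1, 2, 4, 4
1, 1, 1, 4, 4
1, 3, 3, 4
2, 2, 3, 4
1, 1, 2, 3, 4
1, 1, 1, 1, 3, 4
1, 2, 2, 2, 4
1, 1, 1, 2, 2, 4
2, 3, 3, 3
1, 1, 3, 3, 3
1, 2, 2, 3, 3
1, 1, 1, 2, 3, 3
2, 2, 2, 2, 3
1, 1, 2, 2, 2, 3
1, 1, 1, 1, 2, 2, 3
1, 1, 1, 2, 2, 2, 2
Counting gives 25.

25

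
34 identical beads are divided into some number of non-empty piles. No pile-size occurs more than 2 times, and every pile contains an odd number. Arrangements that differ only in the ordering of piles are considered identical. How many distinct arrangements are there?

Counting exhaustively, 91 partitions satisfy the conditions.

91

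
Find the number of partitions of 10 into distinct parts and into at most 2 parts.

Enumerating:
10
1+9
2+8
3+7
4+6

5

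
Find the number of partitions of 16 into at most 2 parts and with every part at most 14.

Listing the qualifying partitions of 16:
14,2
13,3
12,4
11,5
10,6
9,7
8,8
That's 7 in total.

7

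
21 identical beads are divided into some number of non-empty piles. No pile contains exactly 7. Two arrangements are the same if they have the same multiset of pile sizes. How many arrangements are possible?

657

Counting exhaustively, 657 partitions satisfy the conditions.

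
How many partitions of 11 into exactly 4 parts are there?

11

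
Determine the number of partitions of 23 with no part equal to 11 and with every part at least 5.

18

Listing the qualifying partitions of 23:
23
18, 5
17, 6
16, 7
15, 8
14, 9
13, 10
13, 5, 5
12, 6, 5
10, 8, 5
10, 7, 6
9, 9, 5
9, 8, 6
9, 7, 7
8, 8, 7
8, 5, 5, 5
7, 6, 5, 5
6, 6, 6, 5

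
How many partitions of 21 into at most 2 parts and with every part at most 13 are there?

Enumerating:
13+8
12+9
11+10

3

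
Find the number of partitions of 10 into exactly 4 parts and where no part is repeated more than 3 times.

Listing the qualifying partitions of 10:
7 + 1 + 1 + 1
6 + 2 + 1 + 1
5 + 3 + 1 + 1
5 + 2 + 2 + 1
4 + 4 + 1 + 1
4 + 3 + 2 + 1
4 + 2 + 2 + 2
3 + 3 + 3 + 1
3 + 3 + 2 + 2
Counting gives 9.

9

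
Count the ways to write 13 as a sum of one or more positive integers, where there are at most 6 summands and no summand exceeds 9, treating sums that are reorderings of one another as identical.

There are too many to list fully; the first 12 (by largest part) are:
9, 4
9, 3, 1
9, 2, 2
9, 2, 1, 1
9, 1, 1, 1, 1
8, 5
8, 4, 1
8, 3, 2
8, 3, 1, 1
8, 2, 2, 1
8, 2, 1, 1, 1
8, 1, 1, 1, 1, 1
…and 52 more, for 64 total.

64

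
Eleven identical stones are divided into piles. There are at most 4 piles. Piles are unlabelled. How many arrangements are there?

27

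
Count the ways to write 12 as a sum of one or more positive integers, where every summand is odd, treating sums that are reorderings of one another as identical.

15

They are:
11, 1
9, 3
9, 1, 1, 1
7, 5
7, 3, 1, 1
7, 1, 1, 1, 1, 1
5, 5, 1, 1
5, 3, 3, 1
5, 3, 1, 1, 1, 1
5, 1, 1, 1, 1, 1, 1, 1
3, 3, 3, 3
3, 3, 3, 1, 1, 1
3, 3, 1, 1, 1, 1, 1, 1
3, 1, 1, 1, 1, 1, 1, 1, 1, 1
1, 1, 1, 1, 1, 1, 1, 1, 1, 1, 1, 1
That's 15 in total.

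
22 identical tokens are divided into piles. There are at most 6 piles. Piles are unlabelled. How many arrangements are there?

391

Counting exhaustively, 391 partitions satisfy the conditions.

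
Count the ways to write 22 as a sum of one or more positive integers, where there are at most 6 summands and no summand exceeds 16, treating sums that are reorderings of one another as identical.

Enumerating by decreasing first part gives 372 partitions in all.

372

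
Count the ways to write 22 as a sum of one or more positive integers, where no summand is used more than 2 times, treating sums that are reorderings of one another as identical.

Systematic enumeration (by largest part, then next-largest, …) yields 297.

297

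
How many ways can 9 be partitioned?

30

There are too many to list fully; the first 12 (by largest part) are:
9
8 + 1
7 + 2
7 + 1 + 1
6 + 3
6 + 2 + 1
6 + 1 + 1 + 1
5 + 4
5 + 3 + 1
5 + 2 + 2
5 + 2 + 1 + 1
5 + 1 + 1 + 1 + 1
…and 18 more, for 30 total.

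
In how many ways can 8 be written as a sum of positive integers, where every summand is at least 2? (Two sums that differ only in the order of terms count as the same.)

Enumerating:
8
6+2
5+3
4+4
4+2+2
3+3+2
2+2+2+2

7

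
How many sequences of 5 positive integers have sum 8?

35

A composition of 8 into 5 positive parts is chosen by placing 4 dividers among the 7 gaps between 8 units: C(7,4) = 35.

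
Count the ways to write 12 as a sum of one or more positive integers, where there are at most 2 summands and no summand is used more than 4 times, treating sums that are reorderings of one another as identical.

Listing the qualifying partitions of 12:
12
11 + 1
10 + 2
9 + 3
8 + 4
7 + 5
6 + 6
Counting gives 7.

7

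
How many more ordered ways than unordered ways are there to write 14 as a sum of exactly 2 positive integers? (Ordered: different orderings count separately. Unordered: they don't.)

6

Ordered (compositions into 2 parts): C(13,1) = 13.
Partitions of 14 into exactly 2 parts: 7.
Difference: 13 − 7 = 6.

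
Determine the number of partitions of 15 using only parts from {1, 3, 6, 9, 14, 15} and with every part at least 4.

Enumerating:
15
9, 6
Counting gives 2.

2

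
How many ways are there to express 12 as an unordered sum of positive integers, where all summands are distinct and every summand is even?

Enumerating:
12
10+2
8+4
6+4+2
That's 4 in total.

4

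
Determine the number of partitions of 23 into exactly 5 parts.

141

Systematic enumeration (by largest part, then next-largest, …) yields 141.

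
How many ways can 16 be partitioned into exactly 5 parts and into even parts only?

The partitions of 16 that satisfy the conditions:
2,2,2,2,8
2,2,2,4,6
2,2,4,4,4

3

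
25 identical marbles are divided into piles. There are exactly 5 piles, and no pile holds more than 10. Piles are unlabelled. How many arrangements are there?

98

Direct enumeration gives 98 partitions.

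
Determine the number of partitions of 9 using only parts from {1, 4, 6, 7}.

5

Enumerating:
1,1,7
1,1,1,6
1,4,4
1,1,1,1,1,4
1,1,1,1,1,1,1,1,1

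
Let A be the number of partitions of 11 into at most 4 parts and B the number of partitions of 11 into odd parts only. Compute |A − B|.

15

Partitions of 11 into at most 4 parts: 27.
Partitions of 11 into odd parts only: 12.
|27 − 12| = 15.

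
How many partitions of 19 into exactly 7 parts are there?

There are too many to list fully; the first 12 (by largest part) are:
13 + 1 + 1 + 1 + 1 + 1 + 1
12 + 2 + 1 + 1 + 1 + 1 + 1
11 + 3 + 1 + 1 + 1 + 1 + 1
11 + 2 + 2 + 1 + 1 + 1 + 1
10 + 4 + 1 + 1 + 1 + 1 + 1
10 + 3 + 2 + 1 + 1 + 1 + 1
10 + 2 + 2 + 2 + 1 + 1 + 1
9 + 5 + 1 + 1 + 1 + 1 + 1
9 + 4 + 2 + 1 + 1 + 1 + 1
9 + 3 + 3 + 1 + 1 + 1 + 1
9 + 3 + 2 + 2 + 1 + 1 + 1
9 + 2 + 2 + 2 + 2 + 1 + 1
…and 53 more, for 65 total.

65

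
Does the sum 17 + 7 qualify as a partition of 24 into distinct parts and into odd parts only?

The parts sum to 24, and the condition 'all summands are distinct' holds; the condition 'every summand is odd' holds.

Yes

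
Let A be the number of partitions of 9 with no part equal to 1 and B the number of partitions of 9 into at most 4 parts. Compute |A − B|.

Partitions of 9 with no part equal to 1: 8.
Partitions of 9 into at most 4 parts: 18.
|8 − 18| = 10.

10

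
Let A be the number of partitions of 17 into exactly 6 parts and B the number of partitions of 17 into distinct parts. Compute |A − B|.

Partitions of 17 into exactly 6 parts: 44.
Partitions of 17 into distinct parts: 38.
|44 − 38| = 6.

6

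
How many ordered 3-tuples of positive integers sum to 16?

Place 2 bars in the 15 internal gaps of a row of 16 dots: C(15,2) = 105.

105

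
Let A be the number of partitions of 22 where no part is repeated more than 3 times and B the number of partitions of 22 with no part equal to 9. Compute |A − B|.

417

Partitions of 22 where no part is repeated more than 3 times: 484.
Partitions of 22 with no part equal to 9: 901.
|484 − 901| = 417.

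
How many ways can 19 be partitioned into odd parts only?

54

There are too many to list fully; the first 12 (by largest part) are:
19
17+1+1
15+3+1
15+1+1+1+1
13+5+1
13+3+3
13+3+1+1+1
13+1+1+1+1+1+1
11+7+1
11+5+3
11+5+1+1+1
11+3+3+1+1
…and 42 more, for 54 total.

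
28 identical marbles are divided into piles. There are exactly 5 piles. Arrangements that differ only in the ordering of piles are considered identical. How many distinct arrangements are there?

291

Enumerating by decreasing first part gives 291 partitions in all.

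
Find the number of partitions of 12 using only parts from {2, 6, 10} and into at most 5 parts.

3

They are:
10 + 2
6 + 6
6 + 2 + 2 + 2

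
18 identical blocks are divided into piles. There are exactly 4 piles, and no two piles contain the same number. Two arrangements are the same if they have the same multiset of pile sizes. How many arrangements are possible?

The partitions of 18 that satisfy the conditions:
12 + 3 + 2 + 1
11 + 4 + 2 + 1
10 + 5 + 2 + 1
10 + 4 + 3 + 1
9 + 6 + 2 + 1
9 + 5 + 3 + 1
9 + 4 + 3 + 2
8 + 7 + 2 + 1
8 + 6 + 3 + 1
8 + 5 + 4 + 1
8 + 5 + 3 + 2
7 + 6 + 4 + 1
7 + 6 + 3 + 2
7 + 5 + 4 + 2
6 + 5 + 4 + 3

15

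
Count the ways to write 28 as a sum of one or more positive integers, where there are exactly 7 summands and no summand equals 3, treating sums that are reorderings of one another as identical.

201

Direct enumeration gives 201 partitions.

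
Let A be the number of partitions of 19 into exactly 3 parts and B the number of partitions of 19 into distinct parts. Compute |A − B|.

Partitions of 19 into exactly 3 parts: 30.
Partitions of 19 into distinct parts: 54.
|30 − 54| = 24.

24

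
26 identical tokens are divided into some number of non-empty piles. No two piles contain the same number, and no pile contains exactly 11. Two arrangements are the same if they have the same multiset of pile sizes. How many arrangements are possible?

140

Systematic enumeration (by largest part, then next-largest, …) yields 140.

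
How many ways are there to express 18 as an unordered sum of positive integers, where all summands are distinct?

46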